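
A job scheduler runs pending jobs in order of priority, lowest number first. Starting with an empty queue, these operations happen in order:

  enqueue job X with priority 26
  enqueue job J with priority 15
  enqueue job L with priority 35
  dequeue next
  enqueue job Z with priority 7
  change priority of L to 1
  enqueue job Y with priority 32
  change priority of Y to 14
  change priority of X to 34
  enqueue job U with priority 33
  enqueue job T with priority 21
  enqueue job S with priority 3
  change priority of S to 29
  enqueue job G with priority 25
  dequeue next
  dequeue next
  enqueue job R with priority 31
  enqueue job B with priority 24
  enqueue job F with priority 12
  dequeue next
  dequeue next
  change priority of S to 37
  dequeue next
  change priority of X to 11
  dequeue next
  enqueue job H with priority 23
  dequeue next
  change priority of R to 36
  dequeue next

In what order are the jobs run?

add X (priority 26) → {X:26}
add J (priority 15) → {J:15, X:26}
add L (priority 35) → {J:15, X:26, L:35}
dequeue next → J; now {X:26, L:35}
add Z (priority 7) → {Z:7, X:26, L:35}
update L to priority 1 → {L:1, Z:7, X:26}
add Y (priority 32) → {L:1, Z:7, X:26, Y:32}
update Y to priority 14 → {L:1, Z:7, Y:14, X:26}
update X to priority 34 → {L:1, Z:7, Y:14, X:34}
add U (priority 33) → {L:1, Z:7, Y:14, U:33, X:34}
add T (priority 21) → {L:1, Z:7, Y:14, T:21, U:33, X:34}
add S (priority 3) → {L:1, S:3, Z:7, Y:14, T:21, U:33, X:34}
update S to priority 29 → {L:1, Z:7, Y:14, T:21, S:29, U:33, X:34}
add G (priority 25) → {L:1, Z:7, Y:14, T:21, G:25, S:29, U:33, X:34}
dequeue next → L; now {Z:7, Y:14, T:21, G:25, S:29, U:33, X:34}
dequeue next → Z; now {Y:14, T:21, G:25, S:29, U:33, X:34}
add R (priority 31) → {Y:14, T:21, G:25, S:29, R:31, U:33, X:34}
add B (priority 24) → {Y:14, T:21, B:24, G:25, S:29, R:31, U:33, X:34}
add F (priority 12) → {F:12, Y:14, T:21, B:24, G:25, S:29, R:31, U:33, X:34}
dequeue next → F; now {Y:14, T:21, B:24, G:25, S:29, R:31, U:33, X:34}
dequeue next → Y; now {T:21, B:24, G:25, S:29, R:31, U:33, X:34}
update S to priority 37 → {T:21, B:24, G:25, R:31, U:33, X:34, S:37}
dequeue next → T; now {B:24, G:25, R:31, U:33, X:34, S:37}
update X to priority 11 → {X:11, B:24, G:25, R:31, U:33, S:37}
dequeue next → X; now {B:24, G:25, R:31, U:33, S:37}
add H (priority 23) → {H:23, B:24, G:25, R:31, U:33, S:37}
dequeue next → H; now {B:24, G:25, R:31, U:33, S:37}
update R to priority 36 → {B:24, G:25, U:33, R:36, S:37}
dequeue next → B; now {G:25, U:33, R:36, S:37}

J, L, Z, F, Y, T, X, H, B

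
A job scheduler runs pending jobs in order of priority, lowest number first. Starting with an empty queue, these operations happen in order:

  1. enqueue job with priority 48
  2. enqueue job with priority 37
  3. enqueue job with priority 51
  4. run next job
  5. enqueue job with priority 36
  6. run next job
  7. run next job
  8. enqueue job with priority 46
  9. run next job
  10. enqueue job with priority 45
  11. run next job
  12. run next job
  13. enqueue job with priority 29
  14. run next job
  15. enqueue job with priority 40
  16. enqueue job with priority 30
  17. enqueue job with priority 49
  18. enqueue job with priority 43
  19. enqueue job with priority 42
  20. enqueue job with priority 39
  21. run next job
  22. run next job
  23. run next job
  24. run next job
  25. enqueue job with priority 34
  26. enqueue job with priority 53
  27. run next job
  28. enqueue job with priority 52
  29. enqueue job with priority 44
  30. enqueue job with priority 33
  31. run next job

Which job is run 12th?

insert 48 → {48}
insert 37 → {37, 48}
insert 51 → {37, 48, 51}
run next job → 37; now {48, 51}
insert 36 → {36, 48, 51}
run next job → 36; now {48, 51}
run next job → 48; now {51}
insert 46 → {46, 51}
run next job → 46; now {51}
insert 45 → {45, 51}
run next job → 45; now {51}
run next job → 51; now {}
insert 29 → {29}
run next job → 29; now {}
insert 40 → {40}
insert 30 → {30, 40}
insert 49 → {30, 40, 49}
insert 43 → {30, 40, 43, 49}
insert 42 → {30, 40, 42, 43, 49}
insert 39 → {30, 39, 40, 42, 43, 49}
run next job → 30; now {39, 40, 42, 43, 49}
run next job → 39; now {40, 42, 43, 49}
run next job → 40; now {42, 43, 49}
run next job → 42; now {43, 49}
insert 34 → {34, 43, 49}
insert 53 → {34, 43, 49, 53}
run next job → 34; now {43, 49, 53}
insert 52 → {43, 49, 52, 53}
insert 44 → {43, 44, 49, 52, 53}
insert 33 → {33, 43, 44, 49, 52, 53}
run next job → 33; now {43, 44, 49, 52, 53}

34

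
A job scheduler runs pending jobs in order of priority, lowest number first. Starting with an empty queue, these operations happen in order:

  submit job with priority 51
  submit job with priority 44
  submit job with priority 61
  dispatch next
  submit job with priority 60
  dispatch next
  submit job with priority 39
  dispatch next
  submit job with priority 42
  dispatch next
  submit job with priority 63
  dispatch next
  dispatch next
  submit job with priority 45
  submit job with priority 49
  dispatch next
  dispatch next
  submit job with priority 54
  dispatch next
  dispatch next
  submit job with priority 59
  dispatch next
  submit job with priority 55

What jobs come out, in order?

[44, 51, 39, 42, 60, 61, 45, 49, 54, 63, 59]

insert 51 → {51}
insert 44 → {44, 51}
insert 61 → {44, 51, 61}
dispatch next → 44; now {51, 61}
insert 60 → {51, 60, 61}
dispatch next → 51; now {60, 61}
insert 39 → {39, 60, 61}
dispatch next → 39; now {60, 61}
insert 42 → {42, 60, 61}
dispatch next → 42; now {60, 61}
insert 63 → {60, 61, 63}
dispatch next → 60; now {61, 63}
dispatch next → 61; now {63}
insert 45 → {45, 63}
insert 49 → {45, 49, 63}
dispatch next → 45; now {49, 63}
dispatch next → 49; now {63}
insert 54 → {54, 63}
dispatch next → 54; now {63}
dispatch next → 63; now {}
insert 59 → {59}
dispatch next → 59; now {}
insert 55 → {55}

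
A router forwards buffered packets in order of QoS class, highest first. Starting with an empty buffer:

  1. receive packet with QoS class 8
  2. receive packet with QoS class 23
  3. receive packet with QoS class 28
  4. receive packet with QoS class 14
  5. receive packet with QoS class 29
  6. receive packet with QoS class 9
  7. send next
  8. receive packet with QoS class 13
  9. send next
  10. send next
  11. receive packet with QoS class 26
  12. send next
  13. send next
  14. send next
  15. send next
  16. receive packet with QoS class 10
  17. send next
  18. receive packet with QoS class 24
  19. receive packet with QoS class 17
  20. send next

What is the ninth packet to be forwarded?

insert 8 → {8}
insert 23 → {23, 8}
insert 28 → {28, 23, 8}
insert 14 → {28, 23, 14, 8}
insert 29 → {29, 28, 23, 14, 8}
insert 9 → {29, 28, 23, 14, 9, 8}
send next → 29; now {28, 23, 14, 9, 8}
insert 13 → {28, 23, 14, 13, 9, 8}
send next → 28; now {23, 14, 13, 9, 8}
send next → 23; now {14, 13, 9, 8}
insert 26 → {26, 14, 13, 9, 8}
send next → 26; now {14, 13, 9, 8}
send next → 14; now {13, 9, 8}
send next → 13; now {9, 8}
send next → 9; now {8}
insert 10 → {10, 8}
send next → 10; now {8}
insert 24 → {24, 8}
insert 17 → {24, 17, 8}
send next → 24; now {17, 8}

24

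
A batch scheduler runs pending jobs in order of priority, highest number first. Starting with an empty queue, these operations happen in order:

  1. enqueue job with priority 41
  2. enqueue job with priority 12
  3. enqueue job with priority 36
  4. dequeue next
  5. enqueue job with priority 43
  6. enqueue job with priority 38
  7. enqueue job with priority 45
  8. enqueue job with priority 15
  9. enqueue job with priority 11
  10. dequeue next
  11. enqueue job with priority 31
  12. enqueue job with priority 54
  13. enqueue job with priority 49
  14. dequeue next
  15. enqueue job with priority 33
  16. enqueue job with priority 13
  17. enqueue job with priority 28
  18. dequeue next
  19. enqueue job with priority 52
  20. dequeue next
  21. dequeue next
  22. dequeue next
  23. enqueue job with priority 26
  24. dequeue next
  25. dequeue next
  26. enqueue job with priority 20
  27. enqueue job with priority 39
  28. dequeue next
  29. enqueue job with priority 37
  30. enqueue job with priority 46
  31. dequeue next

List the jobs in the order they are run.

41, 45, 54, 49, 52, 43, 38, 36, 33, 39, 46

insert 41 → {41}
insert 12 → {41, 12}
insert 36 → {41, 36, 12}
dequeue next → 41; now {36, 12}
insert 43 → {43, 36, 12}
insert 38 → {43, 38, 36, 12}
insert 45 → {45, 43, 38, 36, 12}
insert 15 → {45, 43, 38, 36, 15, 12}
insert 11 → {45, 43, 38, 36, 15, 12, 11}
dequeue next → 45; now {43, 38, 36, 15, 12, 11}
insert 31 → {43, 38, 36, 31, 15, 12, 11}
insert 54 → {54, 43, 38, 36, 31, 15, 12, 11}
insert 49 → {54, 49, 43, 38, 36, 31, 15, 12, 11}
dequeue next → 54; now {49, 43, 38, 36, 31, 15, 12, 11}
insert 33 → {49, 43, 38, 36, 33, 31, 15, 12, 11}
insert 13 → {49, 43, 38, 36, 33, 31, 15, 13, 12, 11}
insert 28 → {49, 43, 38, 36, 33, 31, 28, 15, 13, 12, 11}
dequeue next → 49; now {43, 38, 36, 33, 31, 28, 15, 13, 12, 11}
insert 52 → {52, 43, 38, 36, 33, 31, 28, 15, 13, 12, 11}
dequeue next → 52; now {43, 38, 36, 33, 31, 28, 15, 13, 12, 11}
dequeue next → 43; now {38, 36, 33, 31, 28, 15, 13, 12, 11}
dequeue next → 38; now {36, 33, 31, 28, 15, 13, 12, 11}
insert 26 → {36, 33, 31, 28, 26, 15, 13, 12, 11}
dequeue next → 36; now {33, 31, 28, 26, 15, 13, 12, 11}
dequeue next → 33; now {31, 28, 26, 15, 13, 12, 11}
insert 20 → {31, 28, 26, 20, 15, 13, 12, 11}
insert 39 → {39, 31, 28, 26, 20, 15, 13, 12, 11}
dequeue next → 39; now {31, 28, 26, 20, 15, 13, 12, 11}
insert 37 → {37, 31, 28, 26, 20, 15, 13, 12, 11}
insert 46 → {46, 37, 31, 28, 26, 20, 15, 13, 12, 11}
dequeue next → 46; now {37, 31, 28, 26, 20, 15, 13, 12, 11}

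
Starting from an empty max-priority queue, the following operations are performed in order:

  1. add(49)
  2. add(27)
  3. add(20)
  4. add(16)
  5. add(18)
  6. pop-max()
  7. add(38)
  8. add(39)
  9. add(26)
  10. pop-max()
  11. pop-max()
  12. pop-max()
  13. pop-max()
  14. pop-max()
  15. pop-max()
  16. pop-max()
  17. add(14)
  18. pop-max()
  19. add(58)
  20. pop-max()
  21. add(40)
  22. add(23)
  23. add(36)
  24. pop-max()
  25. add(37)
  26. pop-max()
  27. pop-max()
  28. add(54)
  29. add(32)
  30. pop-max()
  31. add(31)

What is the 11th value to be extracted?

insert 49 → {49}
insert 27 → {49, 27}
insert 20 → {49, 27, 20}
insert 16 → {49, 27, 20, 16}
insert 18 → {49, 27, 20, 18, 16}
pop-max → 49; now {27, 20, 18, 16}
insert 38 → {38, 27, 20, 18, 16}
insert 39 → {39, 38, 27, 20, 18, 16}
insert 26 → {39, 38, 27, 26, 20, 18, 16}
pop-max → 39; now {38, 27, 26, 20, 18, 16}
pop-max → 38; now {27, 26, 20, 18, 16}
pop-max → 27; now {26, 20, 18, 16}
pop-max → 26; now {20, 18, 16}
pop-max → 20; now {18, 16}
pop-max → 18; now {16}
pop-max → 16; now {}
insert 14 → {14}
pop-max → 14; now {}
insert 58 → {58}
pop-max → 58; now {}
insert 40 → {40}
insert 23 → {40, 23}
insert 36 → {40, 36, 23}
pop-max → 40; now {36, 23}
insert 37 → {37, 36, 23}
pop-max → 37; now {36, 23}
pop-max → 36; now {23}
insert 54 → {54, 23}
insert 32 → {54, 32, 23}
pop-max → 54; now {32, 23}
insert 31 → {32, 31, 23}

40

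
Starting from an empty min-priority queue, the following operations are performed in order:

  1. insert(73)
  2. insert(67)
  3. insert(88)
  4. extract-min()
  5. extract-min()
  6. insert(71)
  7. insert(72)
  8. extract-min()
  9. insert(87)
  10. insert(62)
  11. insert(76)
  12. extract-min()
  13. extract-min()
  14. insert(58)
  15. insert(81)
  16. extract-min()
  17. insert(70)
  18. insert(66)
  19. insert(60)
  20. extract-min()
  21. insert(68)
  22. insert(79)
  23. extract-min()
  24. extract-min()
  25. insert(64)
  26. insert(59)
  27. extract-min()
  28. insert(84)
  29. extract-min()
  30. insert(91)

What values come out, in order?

67 → 73 → 71 → 62 → 72 → 58 → 60 → 66 → 68 → 59 → 64

insert 73 → {73}
insert 67 → {67, 73}
insert 88 → {67, 73, 88}
extract-min → 67; now {73, 88}
extract-min → 73; now {88}
insert 71 → {71, 88}
insert 72 → {71, 72, 88}
extract-min → 71; now {72, 88}
insert 87 → {72, 87, 88}
insert 62 → {62, 72, 87, 88}
insert 76 → {62, 72, 76, 87, 88}
extract-min → 62; now {72, 76, 87, 88}
extract-min → 72; now {76, 87, 88}
insert 58 → {58, 76, 87, 88}
insert 81 → {58, 76, 81, 87, 88}
extract-min → 58; now {76, 81, 87, 88}
insert 70 → {70, 76, 81, 87, 88}
insert 66 → {66, 70, 76, 81, 87, 88}
insert 60 → {60, 66, 70, 76, 81, 87, 88}
extract-min → 60; now {66, 70, 76, 81, 87, 88}
insert 68 → {66, 68, 70, 76, 81, 87, 88}
insert 79 → {66, 68, 70, 76, 79, 81, 87, 88}
extract-min → 66; now {68, 70, 76, 79, 81, 87, 88}
extract-min → 68; now {70, 76, 79, 81, 87, 88}
insert 64 → {64, 70, 76, 79, 81, 87, 88}
insert 59 → {59, 64, 70, 76, 79, 81, 87, 88}
extract-min → 59; now {64, 70, 76, 79, 81, 87, 88}
insert 84 → {64, 70, 76, 79, 81, 84, 87, 88}
extract-min → 64; now {70, 76, 79, 81, 84, 87, 88}
insert 91 → {70, 76, 79, 81, 84, 87, 88, 91}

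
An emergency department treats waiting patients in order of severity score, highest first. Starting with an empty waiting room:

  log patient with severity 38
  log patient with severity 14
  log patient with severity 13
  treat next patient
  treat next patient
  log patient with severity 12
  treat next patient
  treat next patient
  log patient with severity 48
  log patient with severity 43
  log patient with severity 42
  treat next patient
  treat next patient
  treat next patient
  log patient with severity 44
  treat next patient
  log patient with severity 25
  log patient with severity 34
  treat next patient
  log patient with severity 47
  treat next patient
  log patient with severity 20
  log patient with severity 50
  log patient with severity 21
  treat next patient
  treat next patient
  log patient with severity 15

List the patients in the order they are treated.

insert 38 → {38}
insert 14 → {38, 14}
insert 13 → {38, 14, 13}
treat next patient → 38; now {14, 13}
treat next patient → 14; now {13}
insert 12 → {13, 12}
treat next patient → 13; now {12}
treat next patient → 12; now {}
insert 48 → {48}
insert 43 → {48, 43}
insert 42 → {48, 43, 42}
treat next patient → 48; now {43, 42}
treat next patient → 43; now {42}
treat next patient → 42; now {}
insert 44 → {44}
treat next patient → 44; now {}
insert 25 → {25}
insert 34 → {34, 25}
treat next patient → 34; now {25}
insert 47 → {47, 25}
treat next patient → 47; now {25}
insert 20 → {25, 20}
insert 50 → {50, 25, 20}
insert 21 → {50, 25, 21, 20}
treat next patient → 50; now {25, 21, 20}
treat next patient → 25; now {21, 20}
insert 15 → {21, 20, 15}

38 → 14 → 13 → 12 → 48 → 43 → 42 → 44 → 34 → 47 → 50 → 25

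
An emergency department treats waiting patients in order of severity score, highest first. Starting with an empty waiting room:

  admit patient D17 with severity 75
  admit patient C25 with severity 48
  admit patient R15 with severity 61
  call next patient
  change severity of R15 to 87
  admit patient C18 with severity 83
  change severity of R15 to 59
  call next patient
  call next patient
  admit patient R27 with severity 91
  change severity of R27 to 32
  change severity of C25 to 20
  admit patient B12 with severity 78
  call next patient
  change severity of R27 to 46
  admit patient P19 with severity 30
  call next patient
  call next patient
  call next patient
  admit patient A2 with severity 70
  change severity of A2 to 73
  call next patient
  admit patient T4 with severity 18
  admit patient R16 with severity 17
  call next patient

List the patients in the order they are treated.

add D17 (severity 75) → {D17:75}
add C25 (severity 48) → {D17:75, C25:48}
add R15 (severity 61) → {D17:75, R15:61, C25:48}
call next patient → D17; now {R15:61, C25:48}
update R15 to severity 87 → {R15:87, C25:48}
add C18 (severity 83) → {R15:87, C18:83, C25:48}
update R15 to severity 59 → {C18:83, R15:59, C25:48}
call next patient → C18; now {R15:59, C25:48}
call next patient → R15; now {C25:48}
add R27 (severity 91) → {R27:91, C25:48}
update R27 to severity 32 → {C25:48, R27:32}
update C25 to severity 20 → {R27:32, C25:20}
add B12 (severity 78) → {B12:78, R27:32, C25:20}
call next patient → B12; now {R27:32, C25:20}
update R27 to severity 46 → {R27:46, C25:20}
add P19 (severity 30) → {R27:46, P19:30, C25:20}
call next patient → R27; now {P19:30, C25:20}
call next patient → P19; now {C25:20}
call next patient → C25; now {}
add A2 (severity 70) → {A2:70}
update A2 to severity 73 → {A2:73}
call next patient → A2; now {}
add T4 (severity 18) → {T4:18}
add R16 (severity 17) → {T4:18, R16:17}
call next patient → T4; now {R16:17}

D17, C18, R15, B12, R27, P19, C25, A2, T4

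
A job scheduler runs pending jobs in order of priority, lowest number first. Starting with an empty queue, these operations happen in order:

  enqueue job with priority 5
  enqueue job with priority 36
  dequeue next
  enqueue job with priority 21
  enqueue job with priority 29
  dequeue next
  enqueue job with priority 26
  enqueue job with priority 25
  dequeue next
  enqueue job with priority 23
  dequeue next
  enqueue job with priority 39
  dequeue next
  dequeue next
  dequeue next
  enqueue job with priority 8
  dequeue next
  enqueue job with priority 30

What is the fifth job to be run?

26

insert 5 → {5}
insert 36 → {5, 36}
dequeue next → 5; now {36}
insert 21 → {21, 36}
insert 29 → {21, 29, 36}
dequeue next → 21; now {29, 36}
insert 26 → {26, 29, 36}
insert 25 → {25, 26, 29, 36}
dequeue next → 25; now {26, 29, 36}
insert 23 → {23, 26, 29, 36}
dequeue next → 23; now {26, 29, 36}
insert 39 → {26, 29, 36, 39}
dequeue next → 26; now {29, 36, 39}
dequeue next → 29; now {36, 39}
dequeue next → 36; now {39}
insert 8 → {8, 39}
dequeue next → 8; now {39}
insert 30 → {30, 39}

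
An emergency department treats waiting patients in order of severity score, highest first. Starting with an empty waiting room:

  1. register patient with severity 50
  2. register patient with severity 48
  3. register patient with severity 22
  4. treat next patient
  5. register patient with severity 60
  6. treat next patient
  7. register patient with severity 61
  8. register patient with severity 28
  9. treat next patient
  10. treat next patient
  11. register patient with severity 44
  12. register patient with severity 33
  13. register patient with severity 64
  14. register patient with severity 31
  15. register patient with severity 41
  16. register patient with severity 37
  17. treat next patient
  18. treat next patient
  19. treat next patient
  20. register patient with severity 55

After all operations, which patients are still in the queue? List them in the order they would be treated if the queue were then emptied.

insert 50 → {50}
insert 48 → {50, 48}
insert 22 → {50, 48, 22}
treat next patient → 50; now {48, 22}
insert 60 → {60, 48, 22}
treat next patient → 60; now {48, 22}
insert 61 → {61, 48, 22}
insert 28 → {61, 48, 28, 22}
treat next patient → 61; now {48, 28, 22}
treat next patient → 48; now {28, 22}
insert 44 → {44, 28, 22}
insert 33 → {44, 33, 28, 22}
insert 64 → {64, 44, 33, 28, 22}
insert 31 → {64, 44, 33, 31, 28, 22}
insert 41 → {64, 44, 41, 33, 31, 28, 22}
insert 37 → {64, 44, 41, 37, 33, 31, 28, 22}
treat next patient → 64; now {44, 41, 37, 33, 31, 28, 22}
treat next patient → 44; now {41, 37, 33, 31, 28, 22}
treat next patient → 41; now {37, 33, 31, 28, 22}
insert 55 → {55, 37, 33, 31, 28, 22}

55, 37, 33, 31, 28, 22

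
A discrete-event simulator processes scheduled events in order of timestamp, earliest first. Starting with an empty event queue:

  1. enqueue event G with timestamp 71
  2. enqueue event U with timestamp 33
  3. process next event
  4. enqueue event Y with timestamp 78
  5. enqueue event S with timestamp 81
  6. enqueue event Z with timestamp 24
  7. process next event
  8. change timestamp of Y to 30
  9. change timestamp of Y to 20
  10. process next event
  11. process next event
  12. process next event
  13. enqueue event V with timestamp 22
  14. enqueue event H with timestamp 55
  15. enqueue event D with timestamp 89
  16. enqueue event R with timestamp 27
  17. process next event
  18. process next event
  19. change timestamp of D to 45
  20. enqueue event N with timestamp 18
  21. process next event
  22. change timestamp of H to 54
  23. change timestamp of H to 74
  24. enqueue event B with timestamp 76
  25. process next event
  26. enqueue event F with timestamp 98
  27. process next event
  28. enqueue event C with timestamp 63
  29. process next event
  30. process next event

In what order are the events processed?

[U, Z, Y, G, S, V, R, N, D, H, C, B]

add G (timestamp 71) → {G:71}
add U (timestamp 33) → {U:33, G:71}
process next event → U; now {G:71}
add Y (timestamp 78) → {G:71, Y:78}
add S (timestamp 81) → {G:71, Y:78, S:81}
add Z (timestamp 24) → {Z:24, G:71, Y:78, S:81}
process next event → Z; now {G:71, Y:78, S:81}
update Y to timestamp 30 → {Y:30, G:71, S:81}
update Y to timestamp 20 → {Y:20, G:71, S:81}
process next event → Y; now {G:71, S:81}
process next event → G; now {S:81}
process next event → S; now {}
add V (timestamp 22) → {V:22}
add H (timestamp 55) → {V:22, H:55}
add D (timestamp 89) → {V:22, H:55, D:89}
add R (timestamp 27) → {V:22, R:27, H:55, D:89}
process next event → V; now {R:27, H:55, D:89}
process next event → R; now {H:55, D:89}
update D to timestamp 45 → {D:45, H:55}
add N (timestamp 18) → {N:18, D:45, H:55}
process next event → N; now {D:45, H:55}
update H to timestamp 54 → {D:45, H:54}
update H to timestamp 74 → {D:45, H:74}
add B (timestamp 76) → {D:45, H:74, B:76}
process next event → D; now {H:74, B:76}
add F (timestamp 98) → {H:74, B:76, F:98}
process next event → H; now {B:76, F:98}
add C (timestamp 63) → {C:63, B:76, F:98}
process next event → C; now {B:76, F:98}
process next event → B; now {F:98}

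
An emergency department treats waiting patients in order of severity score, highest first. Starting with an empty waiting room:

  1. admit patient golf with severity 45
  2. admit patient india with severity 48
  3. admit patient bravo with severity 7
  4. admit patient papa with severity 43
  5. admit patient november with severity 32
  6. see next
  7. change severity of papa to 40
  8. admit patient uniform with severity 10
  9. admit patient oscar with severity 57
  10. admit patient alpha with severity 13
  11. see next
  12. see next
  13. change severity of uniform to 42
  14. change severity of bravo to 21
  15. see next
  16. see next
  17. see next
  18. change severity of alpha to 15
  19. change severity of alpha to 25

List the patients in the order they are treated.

add golf (severity 45) → {golf:45}
add india (severity 48) → {india:48, golf:45}
add bravo (severity 7) → {india:48, golf:45, bravo:7}
add papa (severity 43) → {india:48, golf:45, papa:43, bravo:7}
add november (severity 32) → {india:48, golf:45, papa:43, november:32, bravo:7}
see next → india; now {golf:45, papa:43, november:32, bravo:7}
update papa to severity 40 → {golf:45, papa:40, november:32, bravo:7}
add uniform (severity 10) → {golf:45, papa:40, november:32, uniform:10, bravo:7}
add oscar (severity 57) → {oscar:57, golf:45, papa:40, november:32, uniform:10, bravo:7}
add alpha (severity 13) → {oscar:57, golf:45, papa:40, november:32, alpha:13, uniform:10, bravo:7}
see next → oscar; now {golf:45, papa:40, november:32, alpha:13, uniform:10, bravo:7}
see next → golf; now {papa:40, november:32, alpha:13, uniform:10, bravo:7}
update uniform to severity 42 → {uniform:42, papa:40, november:32, alpha:13, bravo:7}
update bravo to severity 21 → {uniform:42, papa:40, november:32, bravo:21, alpha:13}
see next → uniform; now {papa:40, november:32, bravo:21, alpha:13}
see next → papa; now {november:32, bravo:21, alpha:13}
see next → november; now {bravo:21, alpha:13}
update alpha to severity 15 → {bravo:21, alpha:15}
update alpha to severity 25 → {alpha:25, bravo:21}

india → oscar → golf → uniform → papa → november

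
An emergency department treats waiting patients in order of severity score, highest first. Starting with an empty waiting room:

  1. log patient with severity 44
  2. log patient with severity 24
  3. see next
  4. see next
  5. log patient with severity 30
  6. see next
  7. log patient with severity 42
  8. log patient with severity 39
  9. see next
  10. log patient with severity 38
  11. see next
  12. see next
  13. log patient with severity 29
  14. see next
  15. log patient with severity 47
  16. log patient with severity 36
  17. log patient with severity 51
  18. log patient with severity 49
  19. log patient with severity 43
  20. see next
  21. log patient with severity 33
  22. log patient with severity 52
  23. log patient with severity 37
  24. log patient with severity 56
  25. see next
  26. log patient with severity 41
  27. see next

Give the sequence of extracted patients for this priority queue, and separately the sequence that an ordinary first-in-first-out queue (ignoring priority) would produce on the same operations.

insert 44 → {44}
insert 24 → {44, 24}
see next → 44; now {24}
see next → 24; now {}
insert 30 → {30}
see next → 30; now {}
insert 42 → {42}
insert 39 → {42, 39}
see next → 42; now {39}
insert 38 → {39, 38}
see next → 39; now {38}
see next → 38; now {}
insert 29 → {29}
see next → 29; now {}
insert 47 → {47}
insert 36 → {47, 36}
insert 51 → {51, 47, 36}
insert 49 → {51, 49, 47, 36}
insert 43 → {51, 49, 47, 43, 36}
see next → 51; now {49, 47, 43, 36}
insert 33 → {49, 47, 43, 36, 33}
insert 52 → {52, 49, 47, 43, 36, 33}
insert 37 → {52, 49, 47, 43, 37, 36, 33}
insert 56 → {56, 52, 49, 47, 43, 37, 36, 33}
see next → 56; now {52, 49, 47, 43, 37, 36, 33}
insert 41 → {52, 49, 47, 43, 41, 37, 36, 33}
see next → 52; now {49, 47, 43, 41, 37, 36, 33}

priority queue: 44, 24, 30, 42, 39, 38, 29, 51, 56, 52; FIFO queue: [44, 24, 30, 42, 39, 38, 29, 47, 36, 51]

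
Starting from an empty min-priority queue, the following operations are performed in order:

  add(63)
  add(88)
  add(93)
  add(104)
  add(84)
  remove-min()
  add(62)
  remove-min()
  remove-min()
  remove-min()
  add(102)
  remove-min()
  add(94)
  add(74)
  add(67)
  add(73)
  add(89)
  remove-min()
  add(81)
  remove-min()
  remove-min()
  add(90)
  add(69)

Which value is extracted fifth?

insert 63 → {63}
insert 88 → {63, 88}
insert 93 → {63, 88, 93}
insert 104 → {63, 88, 93, 104}
insert 84 → {63, 84, 88, 93, 104}
remove-min → 63; now {84, 88, 93, 104}
insert 62 → {62, 84, 88, 93, 104}
remove-min → 62; now {84, 88, 93, 104}
remove-min → 84; now {88, 93, 104}
remove-min → 88; now {93, 104}
insert 102 → {93, 102, 104}
remove-min → 93; now {102, 104}
insert 94 → {94, 102, 104}
insert 74 → {74, 94, 102, 104}
insert 67 → {67, 74, 94, 102, 104}
insert 73 → {67, 73, 74, 94, 102, 104}
insert 89 → {67, 73, 74, 89, 94, 102, 104}
remove-min → 67; now {73, 74, 89, 94, 102, 104}
insert 81 → {73, 74, 81, 89, 94, 102, 104}
remove-min → 73; now {74, 81, 89, 94, 102, 104}
remove-min → 74; now {81, 89, 94, 102, 104}
insert 90 → {81, 89, 90, 94, 102, 104}
insert 69 → {69, 81, 89, 90, 94, 102, 104}

93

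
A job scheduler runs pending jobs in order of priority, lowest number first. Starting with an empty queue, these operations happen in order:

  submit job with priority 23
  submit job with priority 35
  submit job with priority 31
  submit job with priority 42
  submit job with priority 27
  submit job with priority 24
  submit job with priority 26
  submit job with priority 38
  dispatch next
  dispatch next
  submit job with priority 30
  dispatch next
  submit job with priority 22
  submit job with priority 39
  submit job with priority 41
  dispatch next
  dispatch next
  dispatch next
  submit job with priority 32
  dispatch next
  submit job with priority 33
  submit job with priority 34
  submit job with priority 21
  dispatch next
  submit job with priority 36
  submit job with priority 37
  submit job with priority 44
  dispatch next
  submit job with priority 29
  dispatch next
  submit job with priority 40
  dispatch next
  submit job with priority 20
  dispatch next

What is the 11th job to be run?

insert 23 → {23}
insert 35 → {23, 35}
insert 31 → {23, 31, 35}
insert 42 → {23, 31, 35, 42}
insert 27 → {23, 27, 31, 35, 42}
insert 24 → {23, 24, 27, 31, 35, 42}
insert 26 → {23, 24, 26, 27, 31, 35, 42}
insert 38 → {23, 24, 26, 27, 31, 35, 38, 42}
dispatch next → 23; now {24, 26, 27, 31, 35, 38, 42}
dispatch next → 24; now {26, 27, 31, 35, 38, 42}
insert 30 → {26, 27, 30, 31, 35, 38, 42}
dispatch next → 26; now {27, 30, 31, 35, 38, 42}
insert 22 → {22, 27, 30, 31, 35, 38, 42}
insert 39 → {22, 27, 30, 31, 35, 38, 39, 42}
insert 41 → {22, 27, 30, 31, 35, 38, 39, 41, 42}
dispatch next → 22; now {27, 30, 31, 35, 38, 39, 41, 42}
dispatch next → 27; now {30, 31, 35, 38, 39, 41, 42}
dispatch next → 30; now {31, 35, 38, 39, 41, 42}
insert 32 → {31, 32, 35, 38, 39, 41, 42}
dispatch next → 31; now {32, 35, 38, 39, 41, 42}
insert 33 → {32, 33, 35, 38, 39, 41, 42}
insert 34 → {32, 33, 34, 35, 38, 39, 41, 42}
insert 21 → {21, 32, 33, 34, 35, 38, 39, 41, 42}
dispatch next → 21; now {32, 33, 34, 35, 38, 39, 41, 42}
insert 36 → {32, 33, 34, 35, 36, 38, 39, 41, 42}
insert 37 → {32, 33, 34, 35, 36, 37, 38, 39, 41, 42}
insert 44 → {32, 33, 34, 35, 36, 37, 38, 39, 41, 42, 44}
dispatch next → 32; now {33, 34, 35, 36, 37, 38, 39, 41, 42, 44}
insert 29 → {29, 33, 34, 35, 36, 37, 38, 39, 41, 42, 44}
dispatch next → 29; now {33, 34, 35, 36, 37, 38, 39, 41, 42, 44}
insert 40 → {33, 34, 35, 36, 37, 38, 39, 40, 41, 42, 44}
dispatch next → 33; now {34, 35, 36, 37, 38, 39, 40, 41, 42, 44}
insert 20 → {20, 34, 35, 36, 37, 38, 39, 40, 41, 42, 44}
dispatch next → 20; now {34, 35, 36, 37, 38, 39, 40, 41, 42, 44}

33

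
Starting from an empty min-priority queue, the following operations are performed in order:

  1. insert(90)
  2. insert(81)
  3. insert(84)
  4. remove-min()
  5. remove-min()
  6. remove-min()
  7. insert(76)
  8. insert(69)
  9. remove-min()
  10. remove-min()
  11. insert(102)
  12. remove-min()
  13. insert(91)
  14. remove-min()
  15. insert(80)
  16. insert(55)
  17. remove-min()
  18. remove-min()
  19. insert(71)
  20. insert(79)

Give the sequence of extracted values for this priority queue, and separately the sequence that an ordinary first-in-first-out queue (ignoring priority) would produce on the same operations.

insert 90 → {90}
insert 81 → {81, 90}
insert 84 → {81, 84, 90}
remove-min → 81; now {84, 90}
remove-min → 84; now {90}
remove-min → 90; now {}
insert 76 → {76}
insert 69 → {69, 76}
remove-min → 69; now {76}
remove-min → 76; now {}
insert 102 → {102}
remove-min → 102; now {}
insert 91 → {91}
remove-min → 91; now {}
insert 80 → {80}
insert 55 → {55, 80}
remove-min → 55; now {80}
remove-min → 80; now {}
insert 71 → {71}
insert 79 → {71, 79}

priority queue: 81, 84, 90, 69, 76, 102, 91, 55, 80; FIFO queue: [90, 81, 84, 76, 69, 102, 91, 80, 55]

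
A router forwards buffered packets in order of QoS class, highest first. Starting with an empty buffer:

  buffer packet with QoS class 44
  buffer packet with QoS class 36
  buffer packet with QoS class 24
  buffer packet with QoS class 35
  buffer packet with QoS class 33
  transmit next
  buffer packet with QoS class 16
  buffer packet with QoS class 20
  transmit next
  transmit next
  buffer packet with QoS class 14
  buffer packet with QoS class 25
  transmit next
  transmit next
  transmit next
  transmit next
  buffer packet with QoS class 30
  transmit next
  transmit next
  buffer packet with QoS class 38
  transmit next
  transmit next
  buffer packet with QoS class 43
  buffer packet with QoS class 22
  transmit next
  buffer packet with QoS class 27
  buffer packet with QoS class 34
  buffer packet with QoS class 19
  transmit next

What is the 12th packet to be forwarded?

insert 44 → {44}
insert 36 → {44, 36}
insert 24 → {44, 36, 24}
insert 35 → {44, 36, 35, 24}
insert 33 → {44, 36, 35, 33, 24}
transmit next → 44; now {36, 35, 33, 24}
insert 16 → {36, 35, 33, 24, 16}
insert 20 → {36, 35, 33, 24, 20, 16}
transmit next → 36; now {35, 33, 24, 20, 16}
transmit next → 35; now {33, 24, 20, 16}
insert 14 → {33, 24, 20, 16, 14}
insert 25 → {33, 25, 24, 20, 16, 14}
transmit next → 33; now {25, 24, 20, 16, 14}
transmit next → 25; now {24, 20, 16, 14}
transmit next → 24; now {20, 16, 14}
transmit next → 20; now {16, 14}
insert 30 → {30, 16, 14}
transmit next → 30; now {16, 14}
transmit next → 16; now {14}
insert 38 → {38, 14}
transmit next → 38; now {14}
transmit next → 14; now {}
insert 43 → {43}
insert 22 → {43, 22}
transmit next → 43; now {22}
insert 27 → {27, 22}
insert 34 → {34, 27, 22}
insert 19 → {34, 27, 22, 19}
transmit next → 34; now {27, 22, 19}

43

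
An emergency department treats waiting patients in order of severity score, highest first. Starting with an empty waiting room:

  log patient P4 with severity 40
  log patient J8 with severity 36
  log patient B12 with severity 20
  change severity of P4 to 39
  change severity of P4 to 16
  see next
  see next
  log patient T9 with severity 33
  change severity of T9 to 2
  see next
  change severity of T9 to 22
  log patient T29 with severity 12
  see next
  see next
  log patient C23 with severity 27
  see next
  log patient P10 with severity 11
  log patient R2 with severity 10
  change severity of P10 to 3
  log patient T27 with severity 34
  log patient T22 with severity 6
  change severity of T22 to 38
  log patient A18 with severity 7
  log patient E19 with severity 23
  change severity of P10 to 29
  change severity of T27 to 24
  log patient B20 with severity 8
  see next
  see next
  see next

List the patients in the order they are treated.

add P4 (severity 40) → {P4:40}
add J8 (severity 36) → {P4:40, J8:36}
add B12 (severity 20) → {P4:40, J8:36, B12:20}
update P4 to severity 39 → {P4:39, J8:36, B12:20}
update P4 to severity 16 → {J8:36, B12:20, P4:16}
see next → J8; now {B12:20, P4:16}
see next → B12; now {P4:16}
add T9 (severity 33) → {T9:33, P4:16}
update T9 to severity 2 → {P4:16, T9:2}
see next → P4; now {T9:2}
update T9 to severity 22 → {T9:22}
add T29 (severity 12) → {T9:22, T29:12}
see next → T9; now {T29:12}
see next → T29; now {}
add C23 (severity 27) → {C23:27}
see next → C23; now {}
add P10 (severity 11) → {P10:11}
add R2 (severity 10) → {P10:11, R2:10}
update P10 to severity 3 → {R2:10, P10:3}
add T27 (severity 34) → {T27:34, R2:10, P10:3}
add T22 (severity 6) → {T27:34, R2:10, T22:6, P10:3}
update T22 to severity 38 → {T22:38, T27:34, R2:10, P10:3}
add A18 (severity 7) → {T22:38, T27:34, R2:10, A18:7, P10:3}
add E19 (severity 23) → {T22:38, T27:34, E19:23, R2:10, A18:7, P10:3}
update P10 to severity 29 → {T22:38, T27:34, P10:29, E19:23, R2:10, A18:7}
update T27 to severity 24 → {T22:38, P10:29, T27:24, E19:23, R2:10, A18:7}
add B20 (severity 8) → {T22:38, P10:29, T27:24, E19:23, R2:10, B20:8, A18:7}
see next → T22; now {P10:29, T27:24, E19:23, R2:10, B20:8, A18:7}
see next → P10; now {T27:24, E19:23, R2:10, B20:8, A18:7}
see next → T27; now {E19:23, R2:10, B20:8, A18:7}

[J8, B12, P4, T9, T29, C23, T22, P10, T27]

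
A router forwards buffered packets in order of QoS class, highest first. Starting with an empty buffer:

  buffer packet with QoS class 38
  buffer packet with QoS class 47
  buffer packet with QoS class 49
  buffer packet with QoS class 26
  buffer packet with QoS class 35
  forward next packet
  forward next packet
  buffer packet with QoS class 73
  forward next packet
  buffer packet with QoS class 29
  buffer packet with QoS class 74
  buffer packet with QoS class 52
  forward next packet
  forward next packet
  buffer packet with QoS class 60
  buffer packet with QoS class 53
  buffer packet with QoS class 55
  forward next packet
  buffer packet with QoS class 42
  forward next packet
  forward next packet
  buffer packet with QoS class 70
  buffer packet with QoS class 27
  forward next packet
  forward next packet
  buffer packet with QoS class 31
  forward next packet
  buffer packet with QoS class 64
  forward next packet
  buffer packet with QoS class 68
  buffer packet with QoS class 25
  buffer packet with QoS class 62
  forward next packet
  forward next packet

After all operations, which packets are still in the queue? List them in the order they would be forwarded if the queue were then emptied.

[35, 31, 29, 27, 26, 25]

insert 38 → {38}
insert 47 → {47, 38}
insert 49 → {49, 47, 38}
insert 26 → {49, 47, 38, 26}
insert 35 → {49, 47, 38, 35, 26}
forward next packet → 49; now {47, 38, 35, 26}
forward next packet → 47; now {38, 35, 26}
insert 73 → {73, 38, 35, 26}
forward next packet → 73; now {38, 35, 26}
insert 29 → {38, 35, 29, 26}
insert 74 → {74, 38, 35, 29, 26}
insert 52 → {74, 52, 38, 35, 29, 26}
forward next packet → 74; now {52, 38, 35, 29, 26}
forward next packet → 52; now {38, 35, 29, 26}
insert 60 → {60, 38, 35, 29, 26}
insert 53 → {60, 53, 38, 35, 29, 26}
insert 55 → {60, 55, 53, 38, 35, 29, 26}
forward next packet → 60; now {55, 53, 38, 35, 29, 26}
insert 42 → {55, 53, 42, 38, 35, 29, 26}
forward next packet → 55; now {53, 42, 38, 35, 29, 26}
forward next packet → 53; now {42, 38, 35, 29, 26}
insert 70 → {70, 42, 38, 35, 29, 26}
insert 27 → {70, 42, 38, 35, 29, 27, 26}
forward next packet → 70; now {42, 38, 35, 29, 27, 26}
forward next packet → 42; now {38, 35, 29, 27, 26}
insert 31 → {38, 35, 31, 29, 27, 26}
forward next packet → 38; now {35, 31, 29, 27, 26}
insert 64 → {64, 35, 31, 29, 27, 26}
forward next packet → 64; now {35, 31, 29, 27, 26}
insert 68 → {68, 35, 31, 29, 27, 26}
insert 25 → {68, 35, 31, 29, 27, 26, 25}
insert 62 → {68, 62, 35, 31, 29, 27, 26, 25}
forward next packet → 68; now {62, 35, 31, 29, 27, 26, 25}
forward next packet → 62; now {35, 31, 29, 27, 26, 25}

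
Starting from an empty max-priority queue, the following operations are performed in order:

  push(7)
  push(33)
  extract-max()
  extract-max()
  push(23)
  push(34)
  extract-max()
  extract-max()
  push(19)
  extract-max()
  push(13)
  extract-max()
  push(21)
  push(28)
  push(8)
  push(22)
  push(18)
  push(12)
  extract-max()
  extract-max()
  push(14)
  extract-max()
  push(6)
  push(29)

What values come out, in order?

insert 7 → {7}
insert 33 → {33, 7}
extract-max → 33; now {7}
extract-max → 7; now {}
insert 23 → {23}
insert 34 → {34, 23}
extract-max → 34; now {23}
extract-max → 23; now {}
insert 19 → {19}
extract-max → 19; now {}
insert 13 → {13}
extract-max → 13; now {}
insert 21 → {21}
insert 28 → {28, 21}
insert 8 → {28, 21, 8}
insert 22 → {28, 22, 21, 8}
insert 18 → {28, 22, 21, 18, 8}
insert 12 → {28, 22, 21, 18, 12, 8}
extract-max → 28; now {22, 21, 18, 12, 8}
extract-max → 22; now {21, 18, 12, 8}
insert 14 → {21, 18, 14, 12, 8}
extract-max → 21; now {18, 14, 12, 8}
insert 6 → {18, 14, 12, 8, 6}
insert 29 → {29, 18, 14, 12, 8, 6}

[33, 7, 34, 23, 19, 13, 28, 22, 21]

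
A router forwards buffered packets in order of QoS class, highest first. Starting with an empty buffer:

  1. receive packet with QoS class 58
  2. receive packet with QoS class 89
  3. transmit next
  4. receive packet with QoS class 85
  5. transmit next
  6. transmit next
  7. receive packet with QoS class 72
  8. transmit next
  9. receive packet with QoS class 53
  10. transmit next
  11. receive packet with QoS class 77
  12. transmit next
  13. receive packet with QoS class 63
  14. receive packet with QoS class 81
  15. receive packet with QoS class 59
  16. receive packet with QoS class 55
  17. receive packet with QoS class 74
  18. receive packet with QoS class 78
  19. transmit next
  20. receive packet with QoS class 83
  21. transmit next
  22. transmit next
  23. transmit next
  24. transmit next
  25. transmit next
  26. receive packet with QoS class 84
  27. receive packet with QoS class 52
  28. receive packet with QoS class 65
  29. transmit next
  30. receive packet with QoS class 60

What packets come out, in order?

[89, 85, 58, 72, 53, 77, 81, 83, 78, 74, 63, 59, 84]

insert 58 → {58}
insert 89 → {89, 58}
transmit next → 89; now {58}
insert 85 → {85, 58}
transmit next → 85; now {58}
transmit next → 58; now {}
insert 72 → {72}
transmit next → 72; now {}
insert 53 → {53}
transmit next → 53; now {}
insert 77 → {77}
transmit next → 77; now {}
insert 63 → {63}
insert 81 → {81, 63}
insert 59 → {81, 63, 59}
insert 55 → {81, 63, 59, 55}
insert 74 → {81, 74, 63, 59, 55}
insert 78 → {81, 78, 74, 63, 59, 55}
transmit next → 81; now {78, 74, 63, 59, 55}
insert 83 → {83, 78, 74, 63, 59, 55}
transmit next → 83; now {78, 74, 63, 59, 55}
transmit next → 78; now {74, 63, 59, 55}
transmit next → 74; now {63, 59, 55}
transmit next → 63; now {59, 55}
transmit next → 59; now {55}
insert 84 → {84, 55}
insert 52 → {84, 55, 52}
insert 65 → {84, 65, 55, 52}
transmit next → 84; now {65, 55, 52}
insert 60 → {65, 60, 55, 52}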